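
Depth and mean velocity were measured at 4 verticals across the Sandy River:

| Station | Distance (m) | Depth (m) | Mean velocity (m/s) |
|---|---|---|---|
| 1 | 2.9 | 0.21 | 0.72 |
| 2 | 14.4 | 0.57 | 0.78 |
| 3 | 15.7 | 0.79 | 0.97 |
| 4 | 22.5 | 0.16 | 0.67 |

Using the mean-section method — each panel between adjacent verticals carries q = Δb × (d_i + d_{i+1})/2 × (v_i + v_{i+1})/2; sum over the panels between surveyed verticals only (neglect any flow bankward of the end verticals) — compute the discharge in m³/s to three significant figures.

Panel 1-2: Δb = 11.5 m, d̄ = (0.21+0.57)/2 = 0.39, v̄ = (0.72+0.78)/2 = 0.75 → q = 11.5×0.39×0.75 = 3.364 m³/s
Panel 2-3: Δb = 1.3 m, d̄ = (0.57+0.79)/2 = 0.68, v̄ = (0.78+0.97)/2 = 0.875 → q = 1.3×0.68×0.875 = 0.7735 m³/s
Panel 3-4: Δb = 6.8 m, d̄ = (0.79+0.16)/2 = 0.475, v̄ = (0.97+0.67)/2 = 0.82 → q = 6.8×0.475×0.82 = 2.649 m³/s
Q = Σ q = 6.786 m³/s

6.79 m³/s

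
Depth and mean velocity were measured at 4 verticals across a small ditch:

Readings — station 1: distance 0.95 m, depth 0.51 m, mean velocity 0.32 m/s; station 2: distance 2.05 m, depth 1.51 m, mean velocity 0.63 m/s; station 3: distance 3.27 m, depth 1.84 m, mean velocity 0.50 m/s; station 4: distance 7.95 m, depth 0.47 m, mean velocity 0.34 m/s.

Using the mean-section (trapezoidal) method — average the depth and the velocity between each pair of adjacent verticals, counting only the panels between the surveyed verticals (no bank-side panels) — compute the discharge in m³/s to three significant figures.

Panel 1-2: Δb = 1.1 m, d̄ = (0.51+1.51)/2 = 1.01, v̄ = (0.32+0.63)/2 = 0.475 → q = 1.1×1.01×0.475 = 0.5277 m³/s
Panel 2-3: Δb = 1.22 m, d̄ = (1.51+1.84)/2 = 1.675, v̄ = (0.63+0.50)/2 = 0.565 → q = 1.22×1.675×0.565 = 1.155 m³/s
Panel 3-4: Δb = 4.68 m, d̄ = (1.84+0.47)/2 = 1.155, v̄ = (0.50+0.34)/2 = 0.42 → q = 4.68×1.155×0.42 = 2.270 m³/s
Q = Σ q = 3.953 m³/s

3.95 m³/s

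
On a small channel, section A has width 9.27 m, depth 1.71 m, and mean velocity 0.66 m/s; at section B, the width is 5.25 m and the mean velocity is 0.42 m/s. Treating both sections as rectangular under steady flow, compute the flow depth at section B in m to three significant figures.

4.74 m

Q = A₁V₁ = (9.27×1.71) × 0.66 = 10.46 m³/s
d₂ = Q/(b₂ V₂) = 10.46/(5.25×0.42) = 4.745 m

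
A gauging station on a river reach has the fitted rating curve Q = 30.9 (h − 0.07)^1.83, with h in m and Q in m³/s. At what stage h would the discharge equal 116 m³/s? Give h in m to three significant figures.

2.13 m

h − h₀ = (Q/C)^(1/b) = (116/30.9)^(1/1.83) = 2.060 m
h = 0.07 + 2.060 = 2.130 m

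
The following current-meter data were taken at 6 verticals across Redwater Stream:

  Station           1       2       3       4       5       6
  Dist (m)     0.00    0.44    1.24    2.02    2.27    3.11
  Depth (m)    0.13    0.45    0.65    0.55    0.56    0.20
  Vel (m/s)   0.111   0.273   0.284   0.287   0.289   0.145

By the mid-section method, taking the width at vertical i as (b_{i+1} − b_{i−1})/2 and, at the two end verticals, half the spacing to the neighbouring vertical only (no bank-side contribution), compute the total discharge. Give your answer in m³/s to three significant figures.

w_1 = (0.44 − 0.00)/2 = 0.22 m; q_1 = 0.111 × 0.13 × 0.22 = 0.003175 m³/s
w_2 = (1.24 − 0.00)/2 = 0.62 m; q_2 = 0.273 × 0.45 × 0.62 = 0.07617 m³/s
w_3 = (2.02 − 0.44)/2 = 0.79 m; q_3 = 0.284 × 0.65 × 0.79 = 0.1458 m³/s
w_4 = (2.27 − 1.24)/2 = 0.515 m; q_4 = 0.287 × 0.55 × 0.515 = 0.08129 m³/s
w_5 = (3.11 − 2.02)/2 = 0.545 m; q_5 = 0.289 × 0.56 × 0.545 = 0.08820 m³/s
w_6 = (3.11 − 2.27)/2 = 0.42 m; q_6 = 0.145 × 0.20 × 0.42 = 0.01218 m³/s
Q = Σ qᵢ = 0.4069 m³/s

0.407 m³/s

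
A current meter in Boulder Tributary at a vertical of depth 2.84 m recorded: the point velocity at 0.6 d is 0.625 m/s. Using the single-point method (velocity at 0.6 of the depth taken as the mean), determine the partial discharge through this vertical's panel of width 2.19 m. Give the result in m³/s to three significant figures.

v̄ = v₀.₆ = 0.625 m/s
q = v̄ × d × w = 0.6250 × 2.84 × 2.19 = 3.887 m³/s

3.89 m³/s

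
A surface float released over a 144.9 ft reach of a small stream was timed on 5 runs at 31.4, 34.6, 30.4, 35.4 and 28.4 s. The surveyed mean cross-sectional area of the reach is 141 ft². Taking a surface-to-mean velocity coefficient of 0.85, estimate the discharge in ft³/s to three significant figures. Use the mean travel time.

542 ft³/s

t̄ = (31.4 + 34.6 + 30.4 + 35.4 + 28.4) / 5 = 32.04 s
v_surface = L / t̄ = 144.9 / 32.04 = 4.522 ft/s
v_mean = 0.85 × 4.522 = 3.844 ft/s
Q = A × v_mean = 141 × 3.844 = 542.0 ft³/s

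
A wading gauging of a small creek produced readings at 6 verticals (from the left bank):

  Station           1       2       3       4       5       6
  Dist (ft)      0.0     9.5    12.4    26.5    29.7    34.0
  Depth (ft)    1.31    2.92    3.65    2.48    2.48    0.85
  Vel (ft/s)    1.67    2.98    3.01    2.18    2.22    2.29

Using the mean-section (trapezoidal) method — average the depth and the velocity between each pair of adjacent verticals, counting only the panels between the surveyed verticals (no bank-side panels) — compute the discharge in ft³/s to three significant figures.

Panel 1-2: Δb = 9.5 ft, d̄ = (1.31+2.92)/2 = 2.115, v̄ = (1.67+2.98)/2 = 2.325 → q = 9.5×2.115×2.325 = 46.72 ft³/s
Panel 2-3: Δb = 2.9 ft, d̄ = (2.92+3.65)/2 = 3.285, v̄ = (2.98+3.01)/2 = 2.995 → q = 2.9×3.285×2.995 = 28.53 ft³/s
Panel 3-4: Δb = 14.1 ft, d̄ = (3.65+2.48)/2 = 3.065, v̄ = (3.01+2.18)/2 = 2.595 → q = 14.1×3.065×2.595 = 112.1 ft³/s
Panel 4-5: Δb = 3.2 ft, d̄ = (2.48+2.48)/2 = 2.48, v̄ = (2.18+2.22)/2 = 2.2 → q = 3.2×2.48×2.2 = 17.46 ft³/s
Panel 5-6: Δb = 4.3 ft, d̄ = (2.48+0.85)/2 = 1.665, v̄ = (2.22+2.29)/2 = 2.255 → q = 4.3×1.665×2.255 = 16.14 ft³/s
Q = Σ q = 221.0 ft³/s

221 ft³/s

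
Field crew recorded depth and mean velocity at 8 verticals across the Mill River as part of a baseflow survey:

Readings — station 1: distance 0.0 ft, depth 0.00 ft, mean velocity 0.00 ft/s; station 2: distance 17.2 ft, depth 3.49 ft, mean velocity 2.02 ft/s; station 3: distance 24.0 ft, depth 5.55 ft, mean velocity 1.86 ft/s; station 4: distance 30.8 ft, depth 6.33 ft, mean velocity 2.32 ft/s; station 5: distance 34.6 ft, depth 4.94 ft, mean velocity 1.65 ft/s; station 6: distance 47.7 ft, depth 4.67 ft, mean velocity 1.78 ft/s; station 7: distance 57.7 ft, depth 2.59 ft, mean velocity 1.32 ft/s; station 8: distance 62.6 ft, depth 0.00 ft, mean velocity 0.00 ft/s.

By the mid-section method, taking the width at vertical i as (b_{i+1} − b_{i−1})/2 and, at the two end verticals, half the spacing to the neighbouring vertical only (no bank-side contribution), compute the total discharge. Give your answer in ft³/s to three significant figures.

w_2 = (24.0 − 0.0)/2 = 12 ft; q_2 = 2.02 × 3.49 × 12 = 84.60 ft³/s
w_3 = (30.8 − 17.2)/2 = 6.8 ft; q_3 = 1.86 × 5.55 × 6.8 = 70.20 ft³/s
w_4 = (34.6 − 24.0)/2 = 5.3 ft; q_4 = 2.32 × 6.33 × 5.3 = 77.83 ft³/s
w_5 = (47.7 − 30.8)/2 = 8.45 ft; q_5 = 1.65 × 4.94 × 8.45 = 68.88 ft³/s
w_6 = (57.7 − 34.6)/2 = 11.55 ft; q_6 = 1.78 × 4.67 × 11.55 = 96.01 ft³/s
w_7 = (62.6 − 47.7)/2 = 7.45 ft; q_7 = 1.32 × 2.59 × 7.45 = 25.47 ft³/s
Stations 1, 8 contribute zero (depth or velocity is 0).
Q = Σ qᵢ = 423.0 ft³/s

423 ft³/s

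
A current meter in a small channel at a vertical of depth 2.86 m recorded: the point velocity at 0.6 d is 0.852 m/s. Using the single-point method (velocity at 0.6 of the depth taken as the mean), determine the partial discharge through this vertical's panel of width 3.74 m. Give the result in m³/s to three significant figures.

v̄ = v₀.₆ = 0.852 m/s
q = v̄ × d × w = 0.8520 × 2.86 × 3.74 = 9.113 m³/s

9.11 m³/s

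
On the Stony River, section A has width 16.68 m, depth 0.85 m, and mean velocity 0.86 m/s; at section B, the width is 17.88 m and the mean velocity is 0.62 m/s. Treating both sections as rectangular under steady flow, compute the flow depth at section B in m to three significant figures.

1.10 m

Q = A₁V₁ = (16.68×0.85) × 0.86 = 12.19 m³/s
d₂ = Q/(b₂ V₂) = 12.19/(17.88×0.62) = 1.100 m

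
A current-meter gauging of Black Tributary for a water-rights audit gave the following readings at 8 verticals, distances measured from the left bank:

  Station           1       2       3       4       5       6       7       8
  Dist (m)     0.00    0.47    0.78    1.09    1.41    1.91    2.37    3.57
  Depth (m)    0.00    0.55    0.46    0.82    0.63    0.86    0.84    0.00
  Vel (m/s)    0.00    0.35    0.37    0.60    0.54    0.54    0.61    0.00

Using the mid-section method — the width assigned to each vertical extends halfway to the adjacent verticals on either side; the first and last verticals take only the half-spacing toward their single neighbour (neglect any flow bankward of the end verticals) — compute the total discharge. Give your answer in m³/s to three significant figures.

w_2 = (0.78 − 0.00)/2 = 0.39 m; q_2 = 0.35 × 0.55 × 0.39 = 0.07508 m³/s
w_3 = (1.09 − 0.47)/2 = 0.31 m; q_3 = 0.37 × 0.46 × 0.31 = 0.05276 m³/s
w_4 = (1.41 − 0.78)/2 = 0.315 m; q_4 = 0.60 × 0.82 × 0.315 = 0.1550 m³/s
w_5 = (1.91 − 1.09)/2 = 0.41 m; q_5 = 0.54 × 0.63 × 0.41 = 0.1395 m³/s
w_6 = (2.37 − 1.41)/2 = 0.48 m; q_6 = 0.54 × 0.86 × 0.48 = 0.2229 m³/s
w_7 = (3.57 − 1.91)/2 = 0.83 m; q_7 = 0.61 × 0.84 × 0.83 = 0.4253 m³/s
Stations 1, 8 contribute zero (depth or velocity is 0).
Q = Σ qᵢ = 1.071 m³/s

1.07 m³/s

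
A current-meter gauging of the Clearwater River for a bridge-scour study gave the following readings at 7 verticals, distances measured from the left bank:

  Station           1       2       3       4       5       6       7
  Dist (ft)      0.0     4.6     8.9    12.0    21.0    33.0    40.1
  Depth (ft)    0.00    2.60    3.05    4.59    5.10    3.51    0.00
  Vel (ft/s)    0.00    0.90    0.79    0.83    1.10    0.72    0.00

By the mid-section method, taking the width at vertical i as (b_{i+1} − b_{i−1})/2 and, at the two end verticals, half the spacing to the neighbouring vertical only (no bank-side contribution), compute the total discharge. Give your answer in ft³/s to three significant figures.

w_2 = (8.9 − 0.0)/2 = 4.45 ft; q_2 = 0.90 × 2.60 × 4.45 = 10.41 ft³/s
w_3 = (12.0 − 4.6)/2 = 3.7 ft; q_3 = 0.79 × 3.05 × 3.7 = 8.915 ft³/s
w_4 = (21.0 − 8.9)/2 = 6.05 ft; q_4 = 0.83 × 4.59 × 6.05 = 23.05 ft³/s
w_5 = (33.0 − 12.0)/2 = 10.5 ft; q_5 = 1.10 × 5.10 × 10.5 = 58.91 ft³/s
w_6 = (40.1 − 21.0)/2 = 9.55 ft; q_6 = 0.72 × 3.51 × 9.55 = 24.13 ft³/s
Stations 1, 7 contribute zero (depth or velocity is 0).
Q = Σ qᵢ = 125.4 ft³/s

125 ft³/s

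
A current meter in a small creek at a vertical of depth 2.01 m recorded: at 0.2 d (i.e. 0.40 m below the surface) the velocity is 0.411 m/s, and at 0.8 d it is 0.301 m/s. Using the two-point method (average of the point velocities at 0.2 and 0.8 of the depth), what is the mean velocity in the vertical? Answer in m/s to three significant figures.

v̄ = (0.411 + 0.301) / 2 = 0.3560 m/s

0.356 m/s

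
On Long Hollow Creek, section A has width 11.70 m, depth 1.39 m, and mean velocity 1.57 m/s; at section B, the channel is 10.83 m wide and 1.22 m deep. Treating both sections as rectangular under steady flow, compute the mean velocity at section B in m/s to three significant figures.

1.93 m/s

Q = A₁V₁ = (11.70×1.39) × 1.57 = 25.53 m³/s
A₂ = 10.83 × 1.22 = 13.21 m²
V₂ = Q/A₂ = 25.53/13.21 = 1.932 m/s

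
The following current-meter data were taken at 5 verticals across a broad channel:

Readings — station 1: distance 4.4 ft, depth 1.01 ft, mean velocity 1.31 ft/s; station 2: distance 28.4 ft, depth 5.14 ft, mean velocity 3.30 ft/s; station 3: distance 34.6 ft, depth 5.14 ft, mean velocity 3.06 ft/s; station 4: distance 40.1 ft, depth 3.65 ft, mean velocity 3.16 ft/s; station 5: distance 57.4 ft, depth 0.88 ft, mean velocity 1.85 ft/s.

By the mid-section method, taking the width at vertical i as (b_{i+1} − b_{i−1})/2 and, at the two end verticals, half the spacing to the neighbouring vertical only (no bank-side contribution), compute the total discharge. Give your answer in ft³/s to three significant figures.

510 ft³/s

w_1 = (28.4 − 4.4)/2 = 12 ft; q_1 = 1.31 × 1.01 × 12 = 15.88 ft³/s
w_2 = (34.6 − 4.4)/2 = 15.1 ft; q_2 = 3.30 × 5.14 × 15.1 = 256.1 ft³/s
w_3 = (40.1 − 28.4)/2 = 5.85 ft; q_3 = 3.06 × 5.14 × 5.85 = 92.01 ft³/s
w_4 = (57.4 − 34.6)/2 = 11.4 ft; q_4 = 3.16 × 3.65 × 11.4 = 131.5 ft³/s
w_5 = (57.4 − 40.1)/2 = 8.65 ft; q_5 = 1.85 × 0.88 × 8.65 = 14.08 ft³/s
Q = Σ qᵢ = 509.6 ft³/s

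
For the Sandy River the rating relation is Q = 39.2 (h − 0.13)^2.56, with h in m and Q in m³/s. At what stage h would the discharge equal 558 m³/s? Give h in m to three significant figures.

2.95 m

h − h₀ = (Q/C)^(1/b) = (558/39.2)^(1/2.56) = 2.822 m
h = 0.13 + 2.822 = 2.952 m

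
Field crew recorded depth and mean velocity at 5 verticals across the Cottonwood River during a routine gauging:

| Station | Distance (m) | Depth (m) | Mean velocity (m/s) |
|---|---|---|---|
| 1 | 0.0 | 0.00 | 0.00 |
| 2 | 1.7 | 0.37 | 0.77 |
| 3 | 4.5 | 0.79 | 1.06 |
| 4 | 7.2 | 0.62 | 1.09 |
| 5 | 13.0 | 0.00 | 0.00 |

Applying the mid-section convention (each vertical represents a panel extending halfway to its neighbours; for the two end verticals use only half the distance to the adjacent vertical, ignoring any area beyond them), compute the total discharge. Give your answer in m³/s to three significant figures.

w_2 = (4.5 − 0.0)/2 = 2.25 m; q_2 = 0.77 × 0.37 × 2.25 = 0.6410 m³/s
w_3 = (7.2 − 1.7)/2 = 2.75 m; q_3 = 1.06 × 0.79 × 2.75 = 2.303 m³/s
w_4 = (13.0 − 4.5)/2 = 4.25 m; q_4 = 1.09 × 0.62 × 4.25 = 2.872 m³/s
Stations 1, 5 contribute zero (depth or velocity is 0).
Q = Σ qᵢ = 5.816 m³/s

5.82 m³/s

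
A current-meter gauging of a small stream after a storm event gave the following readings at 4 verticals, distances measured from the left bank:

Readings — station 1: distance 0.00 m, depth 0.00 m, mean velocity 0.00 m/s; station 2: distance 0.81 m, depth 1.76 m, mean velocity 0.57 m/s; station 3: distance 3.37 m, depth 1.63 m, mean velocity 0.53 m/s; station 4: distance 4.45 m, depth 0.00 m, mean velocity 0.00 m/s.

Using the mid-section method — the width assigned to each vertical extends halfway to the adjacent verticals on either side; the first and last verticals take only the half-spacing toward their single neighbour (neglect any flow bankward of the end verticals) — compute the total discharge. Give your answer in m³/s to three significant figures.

w_2 = (3.37 − 0.00)/2 = 1.685 m; q_2 = 0.57 × 1.76 × 1.685 = 1.690 m³/s
w_3 = (4.45 − 0.81)/2 = 1.82 m; q_3 = 0.53 × 1.63 × 1.82 = 1.572 m³/s
Stations 1, 4 contribute zero (depth or velocity is 0).
Q = Σ qᵢ = 3.263 m³/s

3.26 m³/s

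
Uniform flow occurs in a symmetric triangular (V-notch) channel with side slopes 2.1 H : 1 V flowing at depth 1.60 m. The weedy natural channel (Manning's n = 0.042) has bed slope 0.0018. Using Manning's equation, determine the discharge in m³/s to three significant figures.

4.37 m³/s

A = z·y² = 2.1×1.60² = 5.376 m²
P = 2y√(1+z²) = 2×1.60×√(1+2.1²) = 7.443 m
R = A/P = 5.376/7.443 = 0.7223 m
Q = (1/n)·A·R^(2/3)·S^(1/2) = (1/0.042) × 5.376 × 0.7223^(2/3) × 0.0018^(1/2) = 4.372 m³/s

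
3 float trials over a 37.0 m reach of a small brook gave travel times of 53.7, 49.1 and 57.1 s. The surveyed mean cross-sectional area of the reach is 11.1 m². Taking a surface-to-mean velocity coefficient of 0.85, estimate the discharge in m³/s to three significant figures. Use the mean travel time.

6.55 m³/s

t̄ = (53.7 + 49.1 + 57.1) / 3 = 53.3 s
v_surface = L / t̄ = 37.0 / 53.3 = 0.6942 m/s
v_mean = 0.85 × 0.6942 = 0.5901 m/s
Q = A × v_mean = 11.1 × 0.5901 = 6.550 m³/s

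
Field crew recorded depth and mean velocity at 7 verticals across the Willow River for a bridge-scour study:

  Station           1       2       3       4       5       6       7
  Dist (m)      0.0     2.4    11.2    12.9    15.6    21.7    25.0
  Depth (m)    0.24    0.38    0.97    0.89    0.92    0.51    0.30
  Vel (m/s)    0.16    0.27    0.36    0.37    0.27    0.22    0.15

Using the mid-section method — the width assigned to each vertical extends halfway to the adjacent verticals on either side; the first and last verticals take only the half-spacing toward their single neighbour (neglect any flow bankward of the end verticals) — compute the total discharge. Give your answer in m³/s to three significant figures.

4.87 m³/s

w_1 = (2.4 − 0.0)/2 = 1.2 m; q_1 = 0.16 × 0.24 × 1.2 = 0.04608 m³/s
w_2 = (11.2 − 0.0)/2 = 5.6 m; q_2 = 0.27 × 0.38 × 5.6 = 0.5746 m³/s
w_3 = (12.9 − 2.4)/2 = 5.25 m; q_3 = 0.36 × 0.97 × 5.25 = 1.833 m³/s
w_4 = (15.6 − 11.2)/2 = 2.2 m; q_4 = 0.37 × 0.89 × 2.2 = 0.7245 m³/s
w_5 = (21.7 − 12.9)/2 = 4.4 m; q_5 = 0.27 × 0.92 × 4.4 = 1.093 m³/s
w_6 = (25.0 − 15.6)/2 = 4.7 m; q_6 = 0.22 × 0.51 × 4.7 = 0.5273 m³/s
w_7 = (25.0 − 21.7)/2 = 1.65 m; q_7 = 0.15 × 0.30 × 1.65 = 0.07425 m³/s
Q = Σ qᵢ = 4.873 m³/s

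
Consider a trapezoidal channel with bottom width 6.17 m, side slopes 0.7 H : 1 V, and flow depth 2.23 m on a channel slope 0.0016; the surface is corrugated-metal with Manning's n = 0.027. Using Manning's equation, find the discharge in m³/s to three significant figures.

A = (b + z·y)·y = (6.17 + 0.7×2.23)×2.23 = 17.24 m²
P = b + 2y√(1+z²) = 6.17 + 2×2.23×√(1+0.7²) = 11.61 m
R = A/P = 17.24/11.61 = 1.484 m
Q = (1/n)·A·R^(2/3)·S^(1/2) = (1/0.027) × 17.24 × 1.484^(2/3) × 0.0016^(1/2) = 33.24 m³/s

33.2 m³/s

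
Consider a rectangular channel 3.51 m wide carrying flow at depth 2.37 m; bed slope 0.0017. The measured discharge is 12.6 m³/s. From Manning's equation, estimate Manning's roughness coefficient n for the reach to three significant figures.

A = b·y = 3.51 × 2.37 = 8.319 m²
P = b + 2y = 3.51 + 2×2.37 = 8.250 m
R = A/P = 8.319/8.250 = 1.008 m
n = (1/Q)·A·R^(2/3)·S^(1/2) = (1/12.6) × 8.319 × 1.006 × 0.04123 = 0.02737

0.0274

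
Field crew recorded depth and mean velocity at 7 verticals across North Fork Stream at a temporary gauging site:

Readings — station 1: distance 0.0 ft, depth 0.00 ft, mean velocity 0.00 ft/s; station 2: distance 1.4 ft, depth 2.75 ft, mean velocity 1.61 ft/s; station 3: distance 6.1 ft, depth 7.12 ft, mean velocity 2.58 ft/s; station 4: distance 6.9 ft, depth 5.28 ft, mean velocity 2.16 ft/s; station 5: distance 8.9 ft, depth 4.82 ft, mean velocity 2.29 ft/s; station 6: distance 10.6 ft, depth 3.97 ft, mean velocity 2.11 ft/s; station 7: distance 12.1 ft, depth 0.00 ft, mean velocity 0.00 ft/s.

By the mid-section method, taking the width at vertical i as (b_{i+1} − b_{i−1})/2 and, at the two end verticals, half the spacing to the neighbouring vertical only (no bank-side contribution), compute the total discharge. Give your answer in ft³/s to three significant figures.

114 ft³/s

w_2 = (6.1 − 0.0)/2 = 3.05 ft; q_2 = 1.61 × 2.75 × 3.05 = 13.50 ft³/s
w_3 = (6.9 − 1.4)/2 = 2.75 ft; q_3 = 2.58 × 7.12 × 2.75 = 50.52 ft³/s
w_4 = (8.9 − 6.1)/2 = 1.4 ft; q_4 = 2.16 × 5.28 × 1.4 = 15.97 ft³/s
w_5 = (10.6 − 6.9)/2 = 1.85 ft; q_5 = 2.29 × 4.82 × 1.85 = 20.42 ft³/s
w_6 = (12.1 − 8.9)/2 = 1.6 ft; q_6 = 2.11 × 3.97 × 1.6 = 13.40 ft³/s
Stations 1, 7 contribute zero (depth or velocity is 0).
Q = Σ qᵢ = 113.8 ft³/s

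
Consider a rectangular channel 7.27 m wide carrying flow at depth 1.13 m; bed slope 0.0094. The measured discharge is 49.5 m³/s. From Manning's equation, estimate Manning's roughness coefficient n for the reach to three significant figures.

0.0146

A = b·y = 7.27 × 1.13 = 8.215 m²
P = b + 2y = 7.27 + 2×1.13 = 9.530 m
R = A/P = 8.215/9.530 = 0.8620 m
n = (1/Q)·A·R^(2/3)·S^(1/2) = (1/49.5) × 8.215 × 0.9058 × 0.09695 = 0.01457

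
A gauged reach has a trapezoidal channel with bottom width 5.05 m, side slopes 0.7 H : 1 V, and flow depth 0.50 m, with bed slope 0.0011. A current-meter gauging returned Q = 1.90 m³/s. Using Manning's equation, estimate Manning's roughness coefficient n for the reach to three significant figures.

A = (b + z·y)·y = (5.05 + 0.7×0.50)×0.50 = 2.700 m²
P = b + 2y√(1+z²) = 5.05 + 2×0.50×√(1+0.7²) = 6.271 m
R = A/P = 2.700/6.271 = 0.4306 m
n = (1/Q)·A·R^(2/3)·S^(1/2) = (1/1.90) × 2.700 × 0.5702 × 0.03317 = 0.02687

0.0269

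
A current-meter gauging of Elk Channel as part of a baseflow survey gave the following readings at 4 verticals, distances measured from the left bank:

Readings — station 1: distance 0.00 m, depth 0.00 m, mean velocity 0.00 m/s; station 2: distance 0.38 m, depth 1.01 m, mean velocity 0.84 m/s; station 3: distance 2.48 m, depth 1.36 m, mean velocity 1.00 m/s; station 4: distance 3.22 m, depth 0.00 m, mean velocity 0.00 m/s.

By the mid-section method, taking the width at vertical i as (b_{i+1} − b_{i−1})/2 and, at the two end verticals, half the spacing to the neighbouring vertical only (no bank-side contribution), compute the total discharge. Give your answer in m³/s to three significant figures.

2.98 m³/s

w_2 = (2.48 − 0.00)/2 = 1.24 m; q_2 = 0.84 × 1.01 × 1.24 = 1.052 m³/s
w_3 = (3.22 − 0.38)/2 = 1.42 m; q_3 = 1.00 × 1.36 × 1.42 = 1.931 m³/s
Stations 1, 4 contribute zero (depth or velocity is 0).
Q = Σ qᵢ = 2.983 m³/s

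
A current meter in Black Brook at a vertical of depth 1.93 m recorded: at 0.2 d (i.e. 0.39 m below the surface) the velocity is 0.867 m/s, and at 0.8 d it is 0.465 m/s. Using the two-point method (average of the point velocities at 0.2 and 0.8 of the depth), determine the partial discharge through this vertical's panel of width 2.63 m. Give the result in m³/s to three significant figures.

3.38 m³/s

v̄ = (0.867 + 0.465) / 2 = 0.6660 m/s
q = v̄ × d × w = 0.6660 × 1.93 × 2.63 = 3.381 m³/s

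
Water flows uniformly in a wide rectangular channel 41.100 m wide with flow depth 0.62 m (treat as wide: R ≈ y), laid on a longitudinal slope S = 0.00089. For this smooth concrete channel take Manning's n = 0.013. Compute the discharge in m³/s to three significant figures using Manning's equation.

A = b·y = 41.100 × 0.62 = 25.48 m²
Wide channel: R ≈ y = 0.62 m
Q = (1/n)·A·R^(2/3)·S^(1/2) = (1/0.013) × 25.48 × 0.6200^(2/3) × 0.00089^(1/2) = 42.52 m³/s

42.5 m³/s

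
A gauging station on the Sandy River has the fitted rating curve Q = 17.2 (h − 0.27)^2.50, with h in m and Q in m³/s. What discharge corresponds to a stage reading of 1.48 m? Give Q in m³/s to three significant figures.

27.7 m³/s

Q = 17.2 × (1.48 − 0.27)^2.50 = 17.2 × 1.21^2.50 = 27.70 m³/s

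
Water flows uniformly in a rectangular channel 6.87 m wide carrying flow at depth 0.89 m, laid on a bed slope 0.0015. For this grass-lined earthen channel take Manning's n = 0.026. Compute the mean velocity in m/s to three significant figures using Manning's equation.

1.18 m/s

A = b·y = 6.87 × 0.89 = 6.114 m²
P = b + 2y = 6.87 + 2×0.89 = 8.650 m
R = A/P = 6.114/8.650 = 0.7069 m
Q = (1/n)·A·R^(2/3)·S^(1/2) = (1/0.026) × 6.114 × 0.7069^(2/3) × 0.0015^(1/2) = 7.227 m³/s
V = Q/A = 7.227/6.114 = 1.182 m/s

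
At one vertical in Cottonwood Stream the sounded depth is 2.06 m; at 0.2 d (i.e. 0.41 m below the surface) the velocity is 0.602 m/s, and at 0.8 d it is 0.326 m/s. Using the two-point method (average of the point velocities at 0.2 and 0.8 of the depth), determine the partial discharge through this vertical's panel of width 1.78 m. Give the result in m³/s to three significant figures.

v̄ = (0.602 + 0.326) / 2 = 0.4640 m/s
q = v̄ × d × w = 0.4640 × 2.06 × 1.78 = 1.701 m³/s

1.70 m³/s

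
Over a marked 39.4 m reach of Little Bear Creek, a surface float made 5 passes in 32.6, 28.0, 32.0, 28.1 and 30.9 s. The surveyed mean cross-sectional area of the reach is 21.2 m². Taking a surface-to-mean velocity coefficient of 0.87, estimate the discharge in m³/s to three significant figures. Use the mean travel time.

24.0 m³/s

t̄ = (32.6 + 28.0 + 32.0 + 28.1 + 30.9) / 5 = 30.32 s
v_surface = L / t̄ = 39.4 / 30.32 = 1.299 m/s
v_mean = 0.87 × 1.299 = 1.131 m/s
Q = A × v_mean = 21.2 × 1.131 = 23.97 m³/s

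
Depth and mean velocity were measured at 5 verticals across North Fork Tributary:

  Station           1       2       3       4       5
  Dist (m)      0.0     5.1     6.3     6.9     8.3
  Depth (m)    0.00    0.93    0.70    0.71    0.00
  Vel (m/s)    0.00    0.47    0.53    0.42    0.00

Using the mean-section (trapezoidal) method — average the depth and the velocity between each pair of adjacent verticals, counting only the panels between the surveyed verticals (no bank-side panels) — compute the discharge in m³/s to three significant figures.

1.35 m³/s

Panel 1-2: Δb = 5.1 m, d̄ = (0.00+0.93)/2 = 0.465, v̄ = (0.00+0.47)/2 = 0.235 → q = 5.1×0.465×0.235 = 0.5573 m³/s
Panel 2-3: Δb = 1.2 m, d̄ = (0.93+0.70)/2 = 0.815, v̄ = (0.47+0.53)/2 = 0.5 → q = 1.2×0.815×0.5 = 0.4890 m³/s
Panel 3-4: Δb = 0.6 m, d̄ = (0.70+0.71)/2 = 0.705, v̄ = (0.53+0.42)/2 = 0.475 → q = 0.6×0.705×0.475 = 0.2009 m³/s
Panel 4-5: Δb = 1.4 m, d̄ = (0.71+0.00)/2 = 0.355, v̄ = (0.42+0.00)/2 = 0.21 → q = 1.4×0.355×0.21 = 0.1044 m³/s
Q = Σ q = 1.352 m³/s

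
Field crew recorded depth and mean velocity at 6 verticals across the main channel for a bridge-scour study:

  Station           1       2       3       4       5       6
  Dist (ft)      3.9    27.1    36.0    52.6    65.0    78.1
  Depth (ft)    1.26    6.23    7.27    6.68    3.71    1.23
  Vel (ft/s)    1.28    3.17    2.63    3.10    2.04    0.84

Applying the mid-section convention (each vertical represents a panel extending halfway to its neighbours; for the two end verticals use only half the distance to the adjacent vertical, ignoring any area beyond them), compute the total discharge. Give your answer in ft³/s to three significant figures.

983 ft³/s

w_1 = (27.1 − 3.9)/2 = 11.6 ft; q_1 = 1.28 × 1.26 × 11.6 = 18.71 ft³/s
w_2 = (36.0 − 3.9)/2 = 16.05 ft; q_2 = 3.17 × 6.23 × 16.05 = 317.0 ft³/s
w_3 = (52.6 − 27.1)/2 = 12.75 ft; q_3 = 2.63 × 7.27 × 12.75 = 243.8 ft³/s
w_4 = (65.0 − 36.0)/2 = 14.5 ft; q_4 = 3.10 × 6.68 × 14.5 = 300.3 ft³/s
w_5 = (78.1 − 52.6)/2 = 12.75 ft; q_5 = 2.04 × 3.71 × 12.75 = 96.50 ft³/s
w_6 = (78.1 − 65.0)/2 = 6.55 ft; q_6 = 0.84 × 1.23 × 6.55 = 6.767 ft³/s
Q = Σ qᵢ = 983.0 ft³/s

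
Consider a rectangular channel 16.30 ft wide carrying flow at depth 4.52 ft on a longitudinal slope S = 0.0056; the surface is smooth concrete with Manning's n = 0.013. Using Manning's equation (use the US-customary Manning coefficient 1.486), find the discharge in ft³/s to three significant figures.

A = b·y = 16.30 × 4.52 = 73.68 ft²
P = b + 2y = 16.30 + 2×4.52 = 25.34 ft
R = A/P = 73.68/25.34 = 2.907 ft
Q = (1.486/n)·A·R^(2/3)·S^(1/2) = (1.486/0.013) × 73.68 × 2.907^(2/3) × 0.0056^(1/2) = 1284 ft³/s

1280 ft³/s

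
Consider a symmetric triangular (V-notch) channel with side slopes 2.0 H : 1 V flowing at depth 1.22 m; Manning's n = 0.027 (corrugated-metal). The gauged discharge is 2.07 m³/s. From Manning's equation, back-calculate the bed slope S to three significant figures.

0.000791

A = z·y² = 2.0×1.22² = 2.977 m²
P = 2y√(1+z²) = 2×1.22×√(1+2.0²) = 5.456 m
R = A/P = 2.977/5.456 = 0.5456 m
S = (Q·n / (1·A·R^(2/3)))² = (2.07×0.027 / (1×2.977×0.6677))² = 0.0007907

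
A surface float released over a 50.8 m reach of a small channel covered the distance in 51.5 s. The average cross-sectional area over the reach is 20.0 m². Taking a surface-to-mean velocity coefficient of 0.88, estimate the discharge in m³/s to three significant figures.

17.4 m³/s

v_surface = L / t̄ = 50.8 / 51.5 = 0.9864 m/s
v_mean = 0.88 × 0.9864 = 0.8680 m/s
Q = A × v_mean = 20.0 × 0.8680 = 17.36 m³/s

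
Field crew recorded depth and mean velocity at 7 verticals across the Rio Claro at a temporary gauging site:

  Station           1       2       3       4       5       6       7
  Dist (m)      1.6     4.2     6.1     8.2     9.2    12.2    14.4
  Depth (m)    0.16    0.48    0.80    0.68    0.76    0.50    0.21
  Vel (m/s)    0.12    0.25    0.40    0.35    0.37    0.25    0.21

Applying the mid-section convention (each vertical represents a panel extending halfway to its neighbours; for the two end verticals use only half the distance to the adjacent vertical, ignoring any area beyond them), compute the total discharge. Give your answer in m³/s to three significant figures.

2.24 m³/s

w_1 = (4.2 − 1.6)/2 = 1.3 m; q_1 = 0.12 × 0.16 × 1.3 = 0.02496 m³/s
w_2 = (6.1 − 1.6)/2 = 2.25 m; q_2 = 0.25 × 0.48 × 2.25 = 0.2700 m³/s
w_3 = (8.2 − 4.2)/2 = 2 m; q_3 = 0.40 × 0.80 × 2 = 0.6400 m³/s
w_4 = (9.2 − 6.1)/2 = 1.55 m; q_4 = 0.35 × 0.68 × 1.55 = 0.3689 m³/s
w_5 = (12.2 − 8.2)/2 = 2 m; q_5 = 0.37 × 0.76 × 2 = 0.5624 m³/s
w_6 = (14.4 − 9.2)/2 = 2.6 m; q_6 = 0.25 × 0.50 × 2.6 = 0.3250 m³/s
w_7 = (14.4 − 12.2)/2 = 1.1 m; q_7 = 0.21 × 0.21 × 1.1 = 0.04851 m³/s
Q = Σ qᵢ = 2.240 m³/s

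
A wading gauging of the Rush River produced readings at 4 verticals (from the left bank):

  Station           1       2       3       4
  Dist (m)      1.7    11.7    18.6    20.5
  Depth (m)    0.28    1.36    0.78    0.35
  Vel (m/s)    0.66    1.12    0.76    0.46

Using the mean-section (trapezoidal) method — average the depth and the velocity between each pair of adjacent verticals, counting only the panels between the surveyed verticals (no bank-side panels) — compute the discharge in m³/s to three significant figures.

Panel 1-2: Δb = 10 m, d̄ = (0.28+1.36)/2 = 0.82, v̄ = (0.66+1.12)/2 = 0.89 → q = 10×0.82×0.89 = 7.298 m³/s
Panel 2-3: Δb = 6.9 m, d̄ = (1.36+0.78)/2 = 1.07, v̄ = (1.12+0.76)/2 = 0.94 → q = 6.9×1.07×0.94 = 6.940 m³/s
Panel 3-4: Δb = 1.9 m, d̄ = (0.78+0.35)/2 = 0.565, v̄ = (0.76+0.46)/2 = 0.61 → q = 1.9×0.565×0.61 = 0.6548 m³/s
Q = Σ q = 14.89 m³/s

14.9 m³/s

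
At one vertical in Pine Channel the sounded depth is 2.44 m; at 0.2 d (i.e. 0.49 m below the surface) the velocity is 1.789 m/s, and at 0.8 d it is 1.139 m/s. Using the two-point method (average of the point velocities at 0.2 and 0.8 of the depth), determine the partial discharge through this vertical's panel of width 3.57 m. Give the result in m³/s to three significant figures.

12.8 m³/s

v̄ = (1.789 + 1.139) / 2 = 1.464 m/s
q = v̄ × d × w = 1.464 × 2.44 × 3.57 = 12.75 m³/s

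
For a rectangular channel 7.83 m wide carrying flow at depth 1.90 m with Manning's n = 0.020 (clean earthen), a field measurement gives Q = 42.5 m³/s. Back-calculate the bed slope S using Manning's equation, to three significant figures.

0.00235

A = b·y = 7.83 × 1.90 = 14.88 m²
P = b + 2y = 7.83 + 2×1.90 = 11.63 m
R = A/P = 14.88/11.63 = 1.279 m
S = (Q·n / (1·A·R^(2/3)))² = (42.5×0.020 / (1×14.88×1.178))² = 0.002351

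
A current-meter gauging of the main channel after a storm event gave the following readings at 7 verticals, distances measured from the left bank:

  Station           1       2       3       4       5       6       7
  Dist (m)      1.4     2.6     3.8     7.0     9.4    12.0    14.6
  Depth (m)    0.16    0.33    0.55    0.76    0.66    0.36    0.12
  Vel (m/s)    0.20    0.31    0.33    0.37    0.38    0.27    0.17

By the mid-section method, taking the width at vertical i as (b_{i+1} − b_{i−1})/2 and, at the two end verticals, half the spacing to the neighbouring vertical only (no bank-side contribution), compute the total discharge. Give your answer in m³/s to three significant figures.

2.23 m³/s

w_1 = (2.6 − 1.4)/2 = 0.6 m; q_1 = 0.20 × 0.16 × 0.6 = 0.01920 m³/s
w_2 = (3.8 − 1.4)/2 = 1.2 m; q_2 = 0.31 × 0.33 × 1.2 = 0.1228 m³/s
w_3 = (7.0 − 2.6)/2 = 2.2 m; q_3 = 0.33 × 0.55 × 2.2 = 0.3993 m³/s
w_4 = (9.4 − 3.8)/2 = 2.8 m; q_4 = 0.37 × 0.76 × 2.8 = 0.7874 m³/s
w_5 = (12.0 − 7.0)/2 = 2.5 m; q_5 = 0.38 × 0.66 × 2.5 = 0.6270 m³/s
w_6 = (14.6 − 9.4)/2 = 2.6 m; q_6 = 0.27 × 0.36 × 2.6 = 0.2527 m³/s
w_7 = (14.6 − 12.0)/2 = 1.3 m; q_7 = 0.17 × 0.12 × 1.3 = 0.02652 m³/s
Q = Σ qᵢ = 2.235 m³/s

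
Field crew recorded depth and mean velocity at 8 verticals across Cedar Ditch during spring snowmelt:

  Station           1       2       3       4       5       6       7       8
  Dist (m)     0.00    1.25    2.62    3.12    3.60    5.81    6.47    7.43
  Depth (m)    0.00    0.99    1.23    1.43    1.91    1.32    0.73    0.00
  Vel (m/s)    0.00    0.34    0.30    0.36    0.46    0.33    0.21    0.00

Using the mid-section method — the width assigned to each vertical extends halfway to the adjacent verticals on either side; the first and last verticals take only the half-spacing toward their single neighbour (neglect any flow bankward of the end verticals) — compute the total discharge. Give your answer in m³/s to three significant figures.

w_2 = (2.62 − 0.00)/2 = 1.31 m; q_2 = 0.34 × 0.99 × 1.31 = 0.4409 m³/s
w_3 = (3.12 − 1.25)/2 = 0.935 m; q_3 = 0.30 × 1.23 × 0.935 = 0.3450 m³/s
w_4 = (3.60 − 2.62)/2 = 0.49 m; q_4 = 0.36 × 1.43 × 0.49 = 0.2523 m³/s
w_5 = (5.81 − 3.12)/2 = 1.345 m; q_5 = 0.46 × 1.91 × 1.345 = 1.182 m³/s
w_6 = (6.47 − 3.60)/2 = 1.435 m; q_6 = 0.33 × 1.32 × 1.435 = 0.6251 m³/s
w_7 = (7.43 − 5.81)/2 = 0.81 m; q_7 = 0.21 × 0.73 × 0.81 = 0.1242 m³/s
Stations 1, 8 contribute zero (depth or velocity is 0).
Q = Σ qᵢ = 2.969 m³/s

2.97 m³/s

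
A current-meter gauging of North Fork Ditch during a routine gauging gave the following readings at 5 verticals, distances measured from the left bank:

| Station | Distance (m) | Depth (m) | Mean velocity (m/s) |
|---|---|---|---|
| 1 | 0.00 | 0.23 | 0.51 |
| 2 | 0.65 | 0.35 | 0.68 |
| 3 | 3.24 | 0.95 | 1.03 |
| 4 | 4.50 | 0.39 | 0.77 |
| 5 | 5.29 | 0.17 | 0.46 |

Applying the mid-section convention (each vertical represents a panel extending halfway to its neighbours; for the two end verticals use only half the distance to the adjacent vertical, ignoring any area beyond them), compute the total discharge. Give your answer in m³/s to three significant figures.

2.65 m³/s

w_1 = (0.65 − 0.00)/2 = 0.325 m; q_1 = 0.51 × 0.23 × 0.325 = 0.03812 m³/s
w_2 = (3.24 − 0.00)/2 = 1.62 m; q_2 = 0.68 × 0.35 × 1.62 = 0.3856 m³/s
w_3 = (4.50 − 0.65)/2 = 1.925 m; q_3 = 1.03 × 0.95 × 1.925 = 1.884 m³/s
w_4 = (5.29 − 3.24)/2 = 1.025 m; q_4 = 0.77 × 0.39 × 1.025 = 0.3078 m³/s
w_5 = (5.29 − 4.50)/2 = 0.395 m; q_5 = 0.46 × 0.17 × 0.395 = 0.03089 m³/s
Q = Σ qᵢ = 2.646 m³/s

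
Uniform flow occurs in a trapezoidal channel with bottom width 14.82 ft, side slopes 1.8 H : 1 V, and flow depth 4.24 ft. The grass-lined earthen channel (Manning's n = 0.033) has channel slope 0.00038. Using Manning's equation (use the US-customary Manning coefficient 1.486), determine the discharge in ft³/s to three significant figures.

172 ft³/s

A = (b + z·y)·y = (14.82 + 1.8×4.24)×4.24 = 95.20 ft²
P = b + 2y√(1+z²) = 14.82 + 2×4.24×√(1+1.8²) = 32.28 ft
R = A/P = 95.20/32.28 = 2.949 ft
Q = (1.486/n)·A·R^(2/3)·S^(1/2) = (1.486/0.033) × 95.20 × 2.949^(2/3) × 0.00038^(1/2) = 171.8 ft³/s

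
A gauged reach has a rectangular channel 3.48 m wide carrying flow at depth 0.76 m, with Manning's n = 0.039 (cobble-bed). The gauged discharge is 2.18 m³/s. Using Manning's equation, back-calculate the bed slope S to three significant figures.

0.00242

A = b·y = 3.48 × 0.76 = 2.645 m²
P = b + 2y = 3.48 + 2×0.76 = 5.000 m
R = A/P = 2.645/5.000 = 0.5290 m
S = (Q·n / (1·A·R^(2/3)))² = (2.18×0.039 / (1×2.645×0.6541))² = 0.002416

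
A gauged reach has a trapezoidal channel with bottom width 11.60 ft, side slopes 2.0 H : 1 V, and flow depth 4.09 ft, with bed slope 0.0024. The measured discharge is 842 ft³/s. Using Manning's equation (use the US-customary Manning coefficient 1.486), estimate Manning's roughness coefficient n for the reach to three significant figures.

A = (b + z·y)·y = (11.60 + 2.0×4.09)×4.09 = 80.90 ft²
P = b + 2y√(1+z²) = 11.60 + 2×4.09×√(1+2.0²) = 29.89 ft
R = A/P = 80.90/29.89 = 2.707 ft
n = (1.486/Q)·A·R^(2/3)·S^(1/2) = (1.486/842) × 80.90 × 1.942 × 0.04899 = 0.01358

0.0136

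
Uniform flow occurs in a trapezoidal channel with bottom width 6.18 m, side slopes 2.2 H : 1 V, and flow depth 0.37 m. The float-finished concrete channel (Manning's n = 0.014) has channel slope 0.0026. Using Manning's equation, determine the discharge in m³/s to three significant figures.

4.45 m³/s

A = (b + z·y)·y = (6.18 + 2.2×0.37)×0.37 = 2.588 m²
P = b + 2y√(1+z²) = 6.18 + 2×0.37×√(1+2.2²) = 7.968 m
R = A/P = 2.588/7.968 = 0.3248 m
Q = (1/n)·A·R^(2/3)·S^(1/2) = (1/0.014) × 2.588 × 0.3248^(2/3) × 0.0026^(1/2) = 4.453 m³/s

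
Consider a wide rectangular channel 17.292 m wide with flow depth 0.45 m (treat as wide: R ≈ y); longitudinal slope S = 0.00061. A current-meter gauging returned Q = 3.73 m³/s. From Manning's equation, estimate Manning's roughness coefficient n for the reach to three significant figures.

0.0303

A = b·y = 17.292 × 0.45 = 7.781 m²
Wide channel: R ≈ y = 0.45 m
n = (1/Q)·A·R^(2/3)·S^(1/2) = (1/3.73) × 7.781 × 0.5872 × 0.02470 = 0.03026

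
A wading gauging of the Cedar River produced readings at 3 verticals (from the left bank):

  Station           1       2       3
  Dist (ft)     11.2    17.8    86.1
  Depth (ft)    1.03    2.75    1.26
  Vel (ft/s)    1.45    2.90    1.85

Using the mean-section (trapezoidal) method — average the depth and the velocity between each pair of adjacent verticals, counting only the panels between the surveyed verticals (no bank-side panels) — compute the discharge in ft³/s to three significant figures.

352 ft³/s

Panel 1-2: Δb = 6.6 ft, d̄ = (1.03+2.75)/2 = 1.89, v̄ = (1.45+2.90)/2 = 2.175 → q = 6.6×1.89×2.175 = 27.13 ft³/s
Panel 2-3: Δb = 68.3 ft, d̄ = (2.75+1.26)/2 = 2.005, v̄ = (2.90+1.85)/2 = 2.375 → q = 68.3×2.005×2.375 = 325.2 ft³/s
Q = Σ q = 352.4 ft³/s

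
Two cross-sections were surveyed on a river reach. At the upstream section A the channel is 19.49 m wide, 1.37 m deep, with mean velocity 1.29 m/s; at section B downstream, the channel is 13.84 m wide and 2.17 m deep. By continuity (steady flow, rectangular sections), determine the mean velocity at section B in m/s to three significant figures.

1.15 m/s

Q = A₁V₁ = (19.49×1.37) × 1.29 = 34.44 m³/s
A₂ = 13.84 × 2.17 = 30.03 m²
V₂ = Q/A₂ = 34.44/30.03 = 1.147 m/s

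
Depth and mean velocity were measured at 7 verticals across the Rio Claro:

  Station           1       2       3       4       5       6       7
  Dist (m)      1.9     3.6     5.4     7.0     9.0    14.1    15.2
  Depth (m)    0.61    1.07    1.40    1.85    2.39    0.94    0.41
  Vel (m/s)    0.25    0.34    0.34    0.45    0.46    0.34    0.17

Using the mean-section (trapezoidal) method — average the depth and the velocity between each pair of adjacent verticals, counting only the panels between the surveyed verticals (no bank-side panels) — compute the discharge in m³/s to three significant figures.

7.72 m³/s

Panel 1-2: Δb = 1.7 m, d̄ = (0.61+1.07)/2 = 0.84, v̄ = (0.25+0.34)/2 = 0.295 → q = 1.7×0.84×0.295 = 0.4213 m³/s
Panel 2-3: Δb = 1.8 m, d̄ = (1.07+1.40)/2 = 1.235, v̄ = (0.34+0.34)/2 = 0.34 → q = 1.8×1.235×0.34 = 0.7558 m³/s
Panel 3-4: Δb = 1.6 m, d̄ = (1.40+1.85)/2 = 1.625, v̄ = (0.34+0.45)/2 = 0.395 → q = 1.6×1.625×0.395 = 1.027 m³/s
Panel 4-5: Δb = 2 m, d̄ = (1.85+2.39)/2 = 2.12, v̄ = (0.45+0.46)/2 = 0.455 → q = 2×2.12×0.455 = 1.929 m³/s
Panel 5-6: Δb = 5.1 m, d̄ = (2.39+0.94)/2 = 1.665, v̄ = (0.46+0.34)/2 = 0.4 → q = 5.1×1.665×0.4 = 3.397 m³/s
Panel 6-7: Δb = 1.1 m, d̄ = (0.94+0.41)/2 = 0.675, v̄ = (0.34+0.17)/2 = 0.255 → q = 1.1×0.675×0.255 = 0.1893 m³/s
Q = Σ q = 7.719 m³/s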